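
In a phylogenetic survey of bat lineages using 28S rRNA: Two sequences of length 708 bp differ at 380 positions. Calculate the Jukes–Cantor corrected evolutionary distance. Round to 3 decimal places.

p = 380/708 ≈ 0.536723.
d = −(3/4) ln(1 − 4p/3) = −0.75 ln(1 − 0.715631) = −0.75 ln(0.284369)
  = −0.75 × (-1.257483) = 0.943112 substitutions/site.

0.943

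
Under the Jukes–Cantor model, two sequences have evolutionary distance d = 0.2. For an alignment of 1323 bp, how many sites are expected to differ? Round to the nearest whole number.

Invert JC69: p = (3/4)(1 − e^(−4d/3)) = 0.75 × (1 − e^(-0.266667)) = 0.75 × (1 − 0.765928) = 0.175554.
Expected differing sites = pL ≈ 0.175554 × 1323 = 232.257942 ≈ 232.

232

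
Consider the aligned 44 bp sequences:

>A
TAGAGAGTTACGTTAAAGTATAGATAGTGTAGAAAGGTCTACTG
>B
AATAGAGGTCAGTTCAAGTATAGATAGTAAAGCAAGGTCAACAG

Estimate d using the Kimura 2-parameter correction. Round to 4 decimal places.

0.3108

Of 44 sites, 1 differences are transitions and 10 are transversions, so P = 1/44 ≈ 0.022727 and Q = 10/44 ≈ 0.227273.
Under the Kimura two-parameter model, d = −½ ln(1 − 2P − Q) − ¼ ln(1 − 2Q).
1 − 2P − Q = 0.727273, giving −½ ln(0.727273) = 0.159227.
1 − 2Q = 0.545454, giving −¼ ln(0.545454) = 0.151534.
d = 0.159227 + 0.151534 = 0.310761.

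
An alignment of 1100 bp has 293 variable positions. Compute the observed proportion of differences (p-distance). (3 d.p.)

p = 293/1100 = 0.266363… ≈ 0.266 (to 3 d.p.).

0.266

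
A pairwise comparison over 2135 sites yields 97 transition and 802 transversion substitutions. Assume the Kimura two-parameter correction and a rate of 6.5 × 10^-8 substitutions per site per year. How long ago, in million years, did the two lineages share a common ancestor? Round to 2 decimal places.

5.09

P = 97/2135 ≈ 0.045433 and Q = 802/2135 ≈ 0.375644.
Under the Kimura two-parameter model, d = −½ ln(1 − 2P − Q) − ¼ ln(1 − 2Q).
1 − 2P − Q = 0.53349, giving −½ ln(0.53349) = 0.314157.
1 − 2Q = 0.248712, giving −¼ ln(0.248712) = 0.347865.
d = 0.314157 + 0.347865 = 0.662022.
Under a molecular clock d = 2μt, so t = d/(2μ) = 0.662022 / (2 × 6.5 × 10^-8) = 5.09 million years.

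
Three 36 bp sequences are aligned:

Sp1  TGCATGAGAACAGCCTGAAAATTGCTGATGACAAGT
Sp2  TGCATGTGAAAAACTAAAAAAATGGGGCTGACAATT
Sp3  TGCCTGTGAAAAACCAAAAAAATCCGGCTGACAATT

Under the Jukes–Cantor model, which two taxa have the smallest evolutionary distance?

Sp1–Sp2: 11/36 differ, p = 0.306, d = 0.392.
Sp1–Sp3: 11/36 differ, p = 0.306, d = 0.392.
Sp2–Sp3: 4/36 differ, p = 0.111, d = 0.120.
The smallest distance is between Sp2 and Sp3.

Sp2 and Sp3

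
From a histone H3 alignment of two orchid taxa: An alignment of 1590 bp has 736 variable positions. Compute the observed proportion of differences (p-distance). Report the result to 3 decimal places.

p = 736/1590 = 0.462893… ≈ 0.463 (to 3 d.p.).

0.463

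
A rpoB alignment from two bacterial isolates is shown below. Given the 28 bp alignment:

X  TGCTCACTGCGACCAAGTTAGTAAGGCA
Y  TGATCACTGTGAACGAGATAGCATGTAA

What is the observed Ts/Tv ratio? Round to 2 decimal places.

Transitions are A↔G and C↔T; transversions are all other mismatches.
Transitions: 3. Transversions: 6.
R = 3/6 = 0.50.

0.50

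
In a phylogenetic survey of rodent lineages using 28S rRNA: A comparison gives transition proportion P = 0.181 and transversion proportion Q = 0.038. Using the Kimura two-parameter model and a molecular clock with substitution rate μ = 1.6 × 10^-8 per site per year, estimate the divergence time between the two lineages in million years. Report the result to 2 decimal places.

Under the Kimura two-parameter model, d = −½ ln(1 − 2P − Q) − ¼ ln(1 − 2Q).
1 − 2P − Q = 0.6, giving −½ ln(0.6) = 0.255413.
1 − 2Q = 0.924, giving −¼ ln(0.924) = 0.019761.
d = 0.255413 + 0.019761 = 0.275174.
Under a molecular clock d = 2μt, so t = d/(2μ) = 0.275174 / (2 × 1.6 × 10^-8) = 8.60 million years.

8.60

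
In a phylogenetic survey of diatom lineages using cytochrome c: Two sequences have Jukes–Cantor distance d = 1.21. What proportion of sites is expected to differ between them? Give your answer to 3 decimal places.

0.601

p = (3/4)(1 − e^(−4d/3)) = 0.75 × (1 − e^(-1.613333)) = 0.75 × (1 − 0.199222) = 0.600584.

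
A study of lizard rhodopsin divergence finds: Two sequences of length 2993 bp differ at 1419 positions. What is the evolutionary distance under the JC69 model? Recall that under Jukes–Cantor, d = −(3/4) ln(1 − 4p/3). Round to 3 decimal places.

p = 1419/2993 ≈ 0.474106.
d = −(3/4) ln(1 − 4p/3) = −0.75 ln(1 − 0.632141) = −0.75 ln(0.367859)
  = −0.75 × (-1.000056) = 0.750042 substitutions/site.

0.750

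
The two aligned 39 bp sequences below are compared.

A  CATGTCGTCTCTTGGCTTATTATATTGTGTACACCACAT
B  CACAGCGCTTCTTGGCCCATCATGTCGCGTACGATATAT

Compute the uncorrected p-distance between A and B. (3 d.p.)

0.385

The sequences differ at 15 of 39 positions.
p = 15/39 = 0.384615… ≈ 0.385 (to 3 d.p.).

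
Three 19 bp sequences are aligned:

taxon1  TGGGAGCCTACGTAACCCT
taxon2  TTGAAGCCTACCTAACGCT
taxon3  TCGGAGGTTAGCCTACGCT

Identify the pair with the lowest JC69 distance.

taxon1–taxon2: 4/19 differ, p = 0.211, d = 0.247.
taxon1–taxon3: 8/19 differ, p = 0.421, d = 0.618.
taxon2–taxon3: 7/19 differ, p = 0.368, d = 0.507.
The smallest distance is between taxon1 and taxon2.

taxon1 and taxon2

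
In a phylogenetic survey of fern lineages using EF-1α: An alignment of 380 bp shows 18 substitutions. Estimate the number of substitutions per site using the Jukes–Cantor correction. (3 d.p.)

0.049

p = 18/380 ≈ 0.047368.
d = −(3/4) ln(1 − 4p/3) = −0.75 ln(1 − 0.063157) = −0.75 ln(0.936843)
  = −0.75 × (-0.065240) = 0.048930 substitutions/site.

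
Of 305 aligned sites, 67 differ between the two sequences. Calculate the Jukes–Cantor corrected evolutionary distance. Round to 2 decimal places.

0.26

p = 67/305 ≈ 0.219672.
d = −(3/4) ln(1 − 4p/3) = −0.75 ln(1 − 0.292896) = −0.75 ln(0.707104)
  = −0.75 × (-0.346578) = 0.259934 substitutions/site.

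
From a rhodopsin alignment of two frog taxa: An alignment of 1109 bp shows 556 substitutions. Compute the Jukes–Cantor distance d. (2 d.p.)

p = 556/1109 ≈ 0.501353.
d = −(3/4) ln(1 − 4p/3) = −0.75 ln(1 − 0.668471) = −0.75 ln(0.331529)
  = −0.75 × (-1.104040) = 0.828030 substitutions/site.

0.83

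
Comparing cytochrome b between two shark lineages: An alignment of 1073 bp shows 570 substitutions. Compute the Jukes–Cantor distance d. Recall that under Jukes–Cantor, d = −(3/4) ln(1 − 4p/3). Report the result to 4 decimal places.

p = 570/1073 ≈ 0.531221.
d = −(3/4) ln(1 − 4p/3) = −0.75 ln(1 − 0.708295) = −0.75 ln(0.291705)
  = −0.75 × (-1.232012) = 0.924009 substitutions/site.

0.9240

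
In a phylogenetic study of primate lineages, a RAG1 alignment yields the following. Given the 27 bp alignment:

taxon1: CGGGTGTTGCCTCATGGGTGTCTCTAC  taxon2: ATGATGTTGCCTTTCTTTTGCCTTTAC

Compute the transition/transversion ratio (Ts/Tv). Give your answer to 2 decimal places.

Transitions are A↔G and C↔T; transversions are all other mismatches.
Transitions: 5. Transversions: 6.
R = 5/6 = 0.833333… ≈ 0.83 (to 2 d.p.).

0.83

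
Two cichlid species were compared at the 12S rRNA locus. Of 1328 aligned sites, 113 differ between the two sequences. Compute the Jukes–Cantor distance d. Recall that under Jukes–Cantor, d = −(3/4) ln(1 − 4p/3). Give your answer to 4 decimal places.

p = 113/1328 ≈ 0.08509.
d = −(3/4) ln(1 − 4p/3) = −0.75 ln(1 − 0.113453) = −0.75 ln(0.886547)
  = −0.75 × (-0.120421) = 0.090316 substitutions/site.

0.0903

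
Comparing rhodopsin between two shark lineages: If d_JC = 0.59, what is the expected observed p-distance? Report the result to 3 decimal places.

p = (3/4)(1 − e^(−4d/3)) = 0.75 × (1 − e^(-0.786667)) = 0.75 × (1 − 0.455360) = 0.408480.

0.408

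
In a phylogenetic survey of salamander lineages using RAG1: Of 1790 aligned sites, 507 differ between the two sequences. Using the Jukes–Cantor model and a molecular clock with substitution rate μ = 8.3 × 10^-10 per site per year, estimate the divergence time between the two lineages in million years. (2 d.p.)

214.27

p = 507/1790 ≈ 0.28324.
d = −(3/4) ln(1 − 4p/3) = −0.75 ln(1 − 0.377653) = −0.75 ln(0.622347)
  = −0.75 × (-0.474257) = 0.355693 substitutions/site.
Under a molecular clock d = 2μt, so t = d/(2μ) = 0.355693 / (2 × 8.3 × 10^-10) = 214.27 million years.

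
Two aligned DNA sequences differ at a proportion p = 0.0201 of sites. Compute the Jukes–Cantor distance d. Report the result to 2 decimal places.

0.02

d = −(3/4) ln(1 − 4p/3) = −0.75 ln(1 − 0.0268) = −0.75 ln(0.9732)
  = −0.75 × (-0.027166) = 0.020375 substitutions/site.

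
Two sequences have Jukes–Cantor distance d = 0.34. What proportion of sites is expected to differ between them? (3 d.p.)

0.273

p = (3/4)(1 − e^(−4d/3)) = 0.75 × (1 − e^(-0.453333)) = 0.75 × (1 − 0.635506) = 0.273371.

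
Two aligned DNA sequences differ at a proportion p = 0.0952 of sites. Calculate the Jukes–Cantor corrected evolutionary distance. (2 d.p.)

d = −(3/4) ln(1 − 4p/3) = −0.75 ln(1 − 0.126933) = −0.75 ln(0.873067)
  = −0.75 × (-0.135743) = 0.101807 substitutions/site.

0.10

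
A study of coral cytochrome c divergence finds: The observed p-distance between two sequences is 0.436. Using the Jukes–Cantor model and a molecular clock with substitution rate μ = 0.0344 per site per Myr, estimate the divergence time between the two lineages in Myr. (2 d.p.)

d = −(3/4) ln(1 − 4p/3) = −0.75 ln(1 − 0.581333) = −0.75 ln(0.418667)
  = −0.75 × (-0.870679) = 0.653009 substitutions/site.
Under a molecular clock d = 2μt, so t = d/(2μ) = 0.653009 / (2 × 0.0344) = 9.49 Myr.

9.49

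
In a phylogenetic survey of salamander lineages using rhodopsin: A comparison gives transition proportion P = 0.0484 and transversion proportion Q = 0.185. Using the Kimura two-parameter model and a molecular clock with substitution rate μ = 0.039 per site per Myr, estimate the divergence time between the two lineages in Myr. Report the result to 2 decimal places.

3.60

Under the Kimura two-parameter model, d = −½ ln(1 − 2P − Q) − ¼ ln(1 − 2Q).
1 − 2P − Q = 0.7182, giving −½ ln(0.7182) = 0.165504.
1 − 2Q = 0.63, giving −¼ ln(0.63) = 0.115509.
d = 0.165504 + 0.115509 = 0.281013.
Under a molecular clock d = 2μt, so t = d/(2μ) = 0.281013 / (2 × 0.039) = 3.60 Myr.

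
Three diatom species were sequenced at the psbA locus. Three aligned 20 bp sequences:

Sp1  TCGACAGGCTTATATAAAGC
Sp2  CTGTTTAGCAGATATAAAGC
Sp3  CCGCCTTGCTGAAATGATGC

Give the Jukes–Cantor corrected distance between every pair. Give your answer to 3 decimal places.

d(Sp1,Sp2) = 0.572, d(Sp1,Sp3) = 0.572, d(Sp2,Sp3) = 0.572

Sp1–Sp2: 8/20 sites differ → p = 0.4, d = −0.75 ln(1 − 0.533333) = 0.571605 ≈ 0.572.
Sp1–Sp3: 8/20 sites differ → p = 0.4, d = −0.75 ln(1 − 0.533333) = 0.571605 ≈ 0.572.
Sp2–Sp3: 8/20 sites differ → p = 0.4, d = −0.75 ln(1 − 0.533333) = 0.571605 ≈ 0.572.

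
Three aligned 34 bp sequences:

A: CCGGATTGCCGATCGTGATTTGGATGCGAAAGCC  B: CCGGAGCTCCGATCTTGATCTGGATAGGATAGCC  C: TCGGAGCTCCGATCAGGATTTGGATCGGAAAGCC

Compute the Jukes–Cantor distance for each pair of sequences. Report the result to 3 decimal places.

A–B: 8/34 sites differ → p ≈ 0.235294, d = −0.75 ln(1 − 0.313725) = 0.282358 ≈ 0.282.
A–C: 8/34 sites differ → p ≈ 0.235294, d = −0.75 ln(1 − 0.313725) = 0.282358 ≈ 0.282.
B–C: 6/34 sites differ → p ≈ 0.176471, d = −0.75 ln(1 − 0.235295) = 0.201199 ≈ 0.201.

d(A,B) = 0.282, d(A,C) = 0.282, d(B,C) = 0.201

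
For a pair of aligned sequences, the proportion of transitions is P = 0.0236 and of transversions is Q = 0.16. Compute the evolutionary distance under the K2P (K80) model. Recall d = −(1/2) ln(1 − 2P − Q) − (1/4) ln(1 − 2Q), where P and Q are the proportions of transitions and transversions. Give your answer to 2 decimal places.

Under the Kimura two-parameter model, d = −½ ln(1 − 2P − Q) − ¼ ln(1 − 2Q).
1 − 2P − Q = 0.7928, giving −½ ln(0.7928) = 0.116092.
1 − 2Q = 0.68, giving −¼ ln(0.68) = 0.096416.
d = 0.116092 + 0.096416 = 0.212508.

0.21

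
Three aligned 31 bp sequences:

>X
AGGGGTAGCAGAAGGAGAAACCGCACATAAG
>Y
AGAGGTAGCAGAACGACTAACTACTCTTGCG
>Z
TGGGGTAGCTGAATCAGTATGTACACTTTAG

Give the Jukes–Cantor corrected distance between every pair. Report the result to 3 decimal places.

X–Y: 10/31 sites differ → p ≈ 0.322581, d = −0.75 ln(1 − 0.430108) = 0.421731 ≈ 0.422.
X–Z: 11/31 sites differ → p ≈ 0.354839, d = −0.75 ln(1 − 0.473119) = 0.480585 ≈ 0.481.
Y–Z: 11/31 sites differ → p ≈ 0.354839, d = −0.75 ln(1 − 0.473119) = 0.480585 ≈ 0.481.

d(X,Y) = 0.422, d(X,Z) = 0.481, d(Y,Z) = 0.481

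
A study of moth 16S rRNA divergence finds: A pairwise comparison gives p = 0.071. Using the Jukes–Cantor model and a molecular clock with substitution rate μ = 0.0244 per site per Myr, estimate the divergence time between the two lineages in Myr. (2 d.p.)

d = −(3/4) ln(1 − 4p/3) = −0.75 ln(1 − 0.094667) = −0.75 ln(0.905333)
  = −0.75 × (-0.099452) = 0.074589 substitutions/site.
Under a molecular clock d = 2μt, so t = d/(2μ) = 0.074589 / (2 × 0.0244) = 1.53 Myr.

1.53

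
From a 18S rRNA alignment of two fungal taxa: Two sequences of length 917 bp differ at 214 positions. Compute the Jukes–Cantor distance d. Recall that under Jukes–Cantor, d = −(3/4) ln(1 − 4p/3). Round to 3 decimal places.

p = 214/917 ≈ 0.23337.
d = −(3/4) ln(1 − 4p/3) = −0.75 ln(1 − 0.31116) = −0.75 ln(0.68884)
  = −0.75 × (-0.372746) = 0.279560 substitutions/site.

0.280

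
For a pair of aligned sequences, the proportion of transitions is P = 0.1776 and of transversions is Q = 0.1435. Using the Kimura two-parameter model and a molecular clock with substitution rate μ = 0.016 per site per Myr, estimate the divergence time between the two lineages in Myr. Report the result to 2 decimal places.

13.43

Under the Kimura two-parameter model, d = −½ ln(1 − 2P − Q) − ¼ ln(1 − 2Q).
1 − 2P − Q = 0.5013, giving −½ ln(0.5013) = 0.345275.
1 − 2Q = 0.713, giving −¼ ln(0.713) = 0.084568.
d = 0.345275 + 0.084568 = 0.429843.
Under a molecular clock d = 2μt, so t = d/(2μ) = 0.429843 / (2 × 0.016) = 13.43 Myr.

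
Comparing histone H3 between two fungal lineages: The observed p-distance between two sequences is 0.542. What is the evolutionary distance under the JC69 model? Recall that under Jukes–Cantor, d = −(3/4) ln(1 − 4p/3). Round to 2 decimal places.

0.96

d = −(3/4) ln(1 − 4p/3) = −0.75 ln(1 − 0.722667) = −0.75 ln(0.277333)
  = −0.75 × (-1.282536) = 0.961902 substitutions/site.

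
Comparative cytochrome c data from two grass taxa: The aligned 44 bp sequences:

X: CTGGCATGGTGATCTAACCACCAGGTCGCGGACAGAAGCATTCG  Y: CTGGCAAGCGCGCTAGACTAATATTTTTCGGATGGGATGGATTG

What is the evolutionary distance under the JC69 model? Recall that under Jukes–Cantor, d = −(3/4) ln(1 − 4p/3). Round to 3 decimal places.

The sequences differ at 24 of 44 sites, so p = 24/44 ≈ 0.545455.
d = −(3/4) ln(1 − 4p/3) = −0.75 ln(1 − 0.727273) = −0.75 ln(0.272727)
  = −0.75 × (-1.299284) = 0.974463 substitutions/site.

0.974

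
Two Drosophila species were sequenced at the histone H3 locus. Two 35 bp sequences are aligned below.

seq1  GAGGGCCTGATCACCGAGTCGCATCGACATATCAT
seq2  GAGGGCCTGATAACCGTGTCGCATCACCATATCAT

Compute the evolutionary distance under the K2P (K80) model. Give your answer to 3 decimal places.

Of 35 sites, 1 differences are transitions and 3 are transversions, so P = 1/35 ≈ 0.028571 and Q = 3/35 ≈ 0.085714.
Under the Kimura two-parameter model, d = −½ ln(1 − 2P − Q) − ¼ ln(1 − 2Q).
1 − 2P − Q = 0.857144, giving −½ ln(0.857144) = 0.077075.
1 − 2Q = 0.828572, giving −¼ ln(0.828572) = 0.047013.
d = 0.077075 + 0.047013 = 0.124088.

0.124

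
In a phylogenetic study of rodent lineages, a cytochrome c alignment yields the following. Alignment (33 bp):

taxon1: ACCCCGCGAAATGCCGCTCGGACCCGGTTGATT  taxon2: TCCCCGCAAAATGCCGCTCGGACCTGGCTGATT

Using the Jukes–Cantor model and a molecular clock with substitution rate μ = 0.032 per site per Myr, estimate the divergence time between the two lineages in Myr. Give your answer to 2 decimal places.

2.07

The sequences differ at 4 of 33 sites (1, 8, 25, 28), so p = 4/33 ≈ 0.121212.
d = −(3/4) ln(1 − 4p/3) = −0.75 ln(1 − 0.161616) = −0.75 ln(0.838384)
  = −0.75 × (-0.176279) = 0.132209 substitutions/site.
Under a molecular clock d = 2μt, so t = d/(2μ) = 0.132209 / (2 × 0.032) = 2.07 Myr.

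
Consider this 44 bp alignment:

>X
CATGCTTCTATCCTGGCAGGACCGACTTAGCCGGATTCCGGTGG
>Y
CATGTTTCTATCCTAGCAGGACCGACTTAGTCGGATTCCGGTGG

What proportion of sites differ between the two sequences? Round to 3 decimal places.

0.068

The sequences differ at 3 of 44 positions (sites 5, 15, 31).
p = 3/44 = 0.068181… ≈ 0.068 (to 3 d.p.).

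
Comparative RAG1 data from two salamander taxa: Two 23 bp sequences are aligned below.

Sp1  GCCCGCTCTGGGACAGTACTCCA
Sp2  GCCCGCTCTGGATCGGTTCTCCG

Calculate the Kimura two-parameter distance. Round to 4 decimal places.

0.2615

Of 23 sites, 3 differences are transitions and 2 are transversions, so P = 3/23 ≈ 0.130435 and Q = 2/23 ≈ 0.086957.
Under the Kimura two-parameter model, d = −½ ln(1 − 2P − Q) − ¼ ln(1 − 2Q).
1 − 2P − Q = 0.652173, giving −½ ln(0.652173) = 0.213723.
1 − 2Q = 0.826086, giving −¼ ln(0.826086) = 0.047764.
d = 0.213723 + 0.047764 = 0.261487.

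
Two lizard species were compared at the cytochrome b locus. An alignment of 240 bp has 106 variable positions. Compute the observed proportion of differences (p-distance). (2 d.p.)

0.44

p = 106/240 = 0.441666… ≈ 0.44 (to 2 d.p.).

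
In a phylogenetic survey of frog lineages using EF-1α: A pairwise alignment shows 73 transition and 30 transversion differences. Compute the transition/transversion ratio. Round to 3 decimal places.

2.433

R = 73/30 = 2.433333… ≈ 2.433 (to 3 d.p.).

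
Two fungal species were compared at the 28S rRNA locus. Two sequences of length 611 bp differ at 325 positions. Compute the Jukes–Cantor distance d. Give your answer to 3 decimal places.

p = 325/611 ≈ 0.531915.
d = −(3/4) ln(1 − 4p/3) = −0.75 ln(1 − 0.70922) = −0.75 ln(0.29078)
  = −0.75 × (-1.235188) = 0.926391 substitutions/site.

0.926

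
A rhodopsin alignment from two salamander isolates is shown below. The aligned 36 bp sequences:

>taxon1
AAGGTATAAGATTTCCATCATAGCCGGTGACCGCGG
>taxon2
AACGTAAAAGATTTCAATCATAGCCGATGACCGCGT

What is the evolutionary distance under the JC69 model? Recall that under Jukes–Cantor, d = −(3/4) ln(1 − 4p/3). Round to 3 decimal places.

0.154

The sequences differ at 5 of 36 sites (3, 7, 16, 27, 36), so p = 5/36 ≈ 0.138889.
d = −(3/4) ln(1 − 4p/3) = −0.75 ln(1 − 0.185185) = −0.75 ln(0.814815)
  = −0.75 × (-0.204794) = 0.153596 substitutions/site.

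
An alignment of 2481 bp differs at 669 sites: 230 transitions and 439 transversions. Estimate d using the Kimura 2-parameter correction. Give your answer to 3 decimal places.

P = 230/2481 ≈ 0.092705 and Q = 439/2481 ≈ 0.176945.
Under the Kimura two-parameter model, d = −½ ln(1 − 2P − Q) − ¼ ln(1 − 2Q).
1 − 2P − Q = 0.637645, giving −½ ln(0.637645) = 0.224987.
1 − 2Q = 0.64611, giving −¼ ln(0.64611) = 0.109196.
d = 0.224987 + 0.109196 = 0.334183.

0.334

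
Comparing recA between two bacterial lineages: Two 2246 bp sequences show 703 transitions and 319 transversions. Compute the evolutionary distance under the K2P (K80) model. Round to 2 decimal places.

0.81

P = 703/2246 ≈ 0.313001 and Q = 319/2246 ≈ 0.14203.
Under the Kimura two-parameter model, d = −½ ln(1 − 2P − Q) − ¼ ln(1 − 2Q).
1 − 2P − Q = 0.231968, giving −½ ln(0.231968) = 0.730578.
1 − 2Q = 0.71594, giving −¼ ln(0.71594) = 0.083540.
d = 0.730578 + 0.083540 = 0.814118.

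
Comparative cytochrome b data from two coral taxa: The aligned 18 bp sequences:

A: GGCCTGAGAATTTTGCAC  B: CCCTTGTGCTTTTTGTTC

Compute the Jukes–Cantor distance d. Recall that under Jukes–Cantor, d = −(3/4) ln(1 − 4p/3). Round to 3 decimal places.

0.673

The sequences differ at 8 of 18 sites (1, 2, 4, 7, 9, 10, 16, 17), so p = 8/18 ≈ 0.444444.
d = −(3/4) ln(1 − 4p/3) = −0.75 ln(1 − 0.592592) = −0.75 ln(0.407408)
  = −0.75 × (-0.897940) = 0.673455 substitutions/site.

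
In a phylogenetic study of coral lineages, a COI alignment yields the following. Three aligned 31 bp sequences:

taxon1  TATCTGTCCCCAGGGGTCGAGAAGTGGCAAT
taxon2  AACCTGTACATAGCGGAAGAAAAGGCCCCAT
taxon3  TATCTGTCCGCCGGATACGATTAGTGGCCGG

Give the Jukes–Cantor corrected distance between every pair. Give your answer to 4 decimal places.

d(taxon1,taxon2) = 0.6143, d(taxon1,taxon3) = 0.4217, d(taxon2,taxon3) = 0.9853

taxon1–taxon2: 13/31 sites differ → p ≈ 0.419355, d = −0.75 ln(1 − 0.55914) = 0.614271 ≈ 0.6143.
taxon1–taxon3: 10/31 sites differ → p ≈ 0.322581, d = −0.75 ln(1 − 0.430108) = 0.421731 ≈ 0.4217.
taxon2–taxon3: 17/31 sites differ → p ≈ 0.548387, d = −0.75 ln(1 − 0.731183) = 0.985293 ≈ 0.9853.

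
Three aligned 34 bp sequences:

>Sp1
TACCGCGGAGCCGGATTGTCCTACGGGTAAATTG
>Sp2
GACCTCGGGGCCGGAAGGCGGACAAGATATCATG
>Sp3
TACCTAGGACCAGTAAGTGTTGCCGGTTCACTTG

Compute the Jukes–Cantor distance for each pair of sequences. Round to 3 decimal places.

Sp1–Sp2: 16/34 sites differ → p ≈ 0.470588, d = −0.75 ln(1 − 0.627451) = 0.740540 ≈ 0.741.
Sp1–Sp3: 16/34 sites differ → p ≈ 0.470588, d = −0.75 ln(1 − 0.627451) = 0.740540 ≈ 0.741.
Sp2–Sp3: 17/34 sites differ → p = 0.5, d = −0.75 ln(1 − 0.666667) = 0.823960 ≈ 0.824.

d(Sp1,Sp2) = 0.741, d(Sp1,Sp3) = 0.741, d(Sp2,Sp3) = 0.824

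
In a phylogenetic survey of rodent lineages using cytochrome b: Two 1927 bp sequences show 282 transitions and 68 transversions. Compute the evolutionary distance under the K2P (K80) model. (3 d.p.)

0.217

P = 282/1927 ≈ 0.146341 and Q = 68/1927 ≈ 0.035288.
Under the Kimura two-parameter model, d = −½ ln(1 − 2P − Q) − ¼ ln(1 − 2Q).
1 − 2P − Q = 0.67203, giving −½ ln(0.67203) = 0.198726.
1 − 2Q = 0.929424, giving −¼ ln(0.929424) = 0.018298.
d = 0.198726 + 0.018298 = 0.217024.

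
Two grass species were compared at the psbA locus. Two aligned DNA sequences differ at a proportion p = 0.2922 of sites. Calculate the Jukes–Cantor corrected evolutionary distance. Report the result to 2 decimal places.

d = −(3/4) ln(1 − 4p/3) = −0.75 ln(1 − 0.3896) = −0.75 ln(0.6104)
  = −0.75 × (-0.493641) = 0.370231 substitutions/site.

0.37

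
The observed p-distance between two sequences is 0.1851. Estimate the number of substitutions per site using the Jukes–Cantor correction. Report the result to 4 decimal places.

d = −(3/4) ln(1 − 4p/3) = −0.75 ln(1 − 0.2468) = −0.75 ln(0.7532)
  = −0.75 × (-0.283424) = 0.212568 substitutions/site.

0.2126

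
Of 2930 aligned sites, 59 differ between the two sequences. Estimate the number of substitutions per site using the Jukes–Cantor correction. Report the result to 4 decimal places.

0.0204

p = 59/2930 ≈ 0.020137.
d = −(3/4) ln(1 − 4p/3) = −0.75 ln(1 − 0.026849) = −0.75 ln(0.973151)
  = −0.75 × (-0.027216) = 0.020412 substitutions/site.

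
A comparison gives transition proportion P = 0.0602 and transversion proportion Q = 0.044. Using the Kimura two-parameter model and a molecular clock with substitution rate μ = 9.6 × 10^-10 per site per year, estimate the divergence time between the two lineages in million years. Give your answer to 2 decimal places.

58.77

Under the Kimura two-parameter model, d = −½ ln(1 − 2P − Q) − ¼ ln(1 − 2Q).
1 − 2P − Q = 0.8356, giving −½ ln(0.8356) = 0.089803.
1 − 2Q = 0.912, giving −¼ ln(0.912) = 0.023029.
d = 0.089803 + 0.023029 = 0.112832.
Under a molecular clock d = 2μt, so t = d/(2μ) = 0.112832 / (2 × 9.6 × 10^-10) = 58.77 million years.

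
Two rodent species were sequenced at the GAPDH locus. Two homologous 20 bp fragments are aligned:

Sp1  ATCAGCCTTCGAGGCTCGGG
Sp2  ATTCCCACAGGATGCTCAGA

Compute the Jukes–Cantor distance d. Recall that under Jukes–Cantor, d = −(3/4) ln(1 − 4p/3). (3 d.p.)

0.824

The sequences differ at 10 of 20 sites (3, 4, 5, 7, 8, 9, 10, 13, 18, 20), so p = 10/20 = 0.5.
d = −(3/4) ln(1 − 4p/3) = −0.75 ln(1 − 0.666667) = −0.75 ln(0.333333)
  = −0.75 × (-1.098613) = 0.823960 substitutions/site.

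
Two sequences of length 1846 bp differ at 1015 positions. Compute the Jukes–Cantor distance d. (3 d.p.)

0.991

p = 1015/1846 ≈ 0.549837.
d = −(3/4) ln(1 − 4p/3) = −0.75 ln(1 − 0.733116) = −0.75 ln(0.266884)
  = −0.75 × (-1.320941) = 0.990706 substitutions/site.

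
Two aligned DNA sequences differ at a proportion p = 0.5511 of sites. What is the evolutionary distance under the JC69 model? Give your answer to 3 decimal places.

d = −(3/4) ln(1 − 4p/3) = −0.75 ln(1 − 0.7348) = −0.75 ln(0.2652)
  = −0.75 × (-1.327271) = 0.995453 substitutions/site.

0.995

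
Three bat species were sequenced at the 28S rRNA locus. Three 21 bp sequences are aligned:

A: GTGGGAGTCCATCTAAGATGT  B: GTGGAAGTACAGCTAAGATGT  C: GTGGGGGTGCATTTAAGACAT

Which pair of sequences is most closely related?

A and B

A–B: 3/21 differ, p = 0.143, d = 0.158.
A–C: 5/21 differ, p = 0.238, d = 0.286.
B–C: 7/21 differ, p = 0.333, d = 0.441.
The smallest distance is between A and B.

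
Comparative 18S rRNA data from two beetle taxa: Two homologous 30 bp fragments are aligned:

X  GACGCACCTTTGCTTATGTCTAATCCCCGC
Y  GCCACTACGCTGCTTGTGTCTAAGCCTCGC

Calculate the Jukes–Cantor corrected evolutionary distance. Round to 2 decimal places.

0.38

The sequences differ at 9 of 30 sites (2, 4, 6, 7, 9, 10, 16, 24, 27), so p = 9/30 = 0.3.
d = −(3/4) ln(1 − 4p/3) = −0.75 ln(1 − 0.4) = −0.75 ln(0.6)
  = −0.75 × (-0.510826) = 0.383120 substitutions/site.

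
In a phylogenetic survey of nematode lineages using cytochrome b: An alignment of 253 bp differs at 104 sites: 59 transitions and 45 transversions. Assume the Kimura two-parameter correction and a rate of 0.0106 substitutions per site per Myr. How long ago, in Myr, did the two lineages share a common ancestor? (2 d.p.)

29.56

P = 59/253 ≈ 0.233202 and Q = 45/253 ≈ 0.177866.
Under the Kimura two-parameter model, d = −½ ln(1 − 2P − Q) − ¼ ln(1 − 2Q).
1 − 2P − Q = 0.35573, giving −½ ln(0.35573) = 0.516792.
1 − 2Q = 0.644268, giving −¼ ln(0.644268) = 0.109910.
d = 0.516792 + 0.109910 = 0.626702.
Under a molecular clock d = 2μt, so t = d/(2μ) = 0.626702 / (2 × 0.0106) = 29.56 Myr.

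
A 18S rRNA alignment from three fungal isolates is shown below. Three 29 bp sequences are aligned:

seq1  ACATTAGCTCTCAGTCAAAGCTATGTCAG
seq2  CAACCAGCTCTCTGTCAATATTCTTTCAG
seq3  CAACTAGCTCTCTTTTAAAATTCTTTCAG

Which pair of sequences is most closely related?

seq1–seq2: 10/29 differ, p = 0.345, d = 0.462.
seq1–seq3: 10/29 differ, p = 0.345, d = 0.462.
seq2–seq3: 4/29 differ, p = 0.138, d = 0.152.
The smallest distance is between seq2 and seq3.

seq2 and seq3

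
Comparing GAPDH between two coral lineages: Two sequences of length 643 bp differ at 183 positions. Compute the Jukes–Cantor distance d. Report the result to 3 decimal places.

0.358

p = 183/643 ≈ 0.284603.
d = −(3/4) ln(1 − 4p/3) = −0.75 ln(1 − 0.379471) = −0.75 ln(0.620529)
  = −0.75 × (-0.477183) = 0.357887 substitutions/site.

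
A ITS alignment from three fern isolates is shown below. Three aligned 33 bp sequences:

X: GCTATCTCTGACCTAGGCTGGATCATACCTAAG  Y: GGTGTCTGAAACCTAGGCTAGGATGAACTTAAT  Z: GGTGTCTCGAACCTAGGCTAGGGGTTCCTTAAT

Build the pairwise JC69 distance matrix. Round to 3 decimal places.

X–Y: 13/33 sites differ → p ≈ 0.393939, d = −0.75 ln(1 − 0.525252) = 0.558728 ≈ 0.559.
X–Z: 12/33 sites differ → p ≈ 0.363636, d = −0.75 ln(1 − 0.484848) = 0.497470 ≈ 0.497.
Y–Z: 7/33 sites differ → p ≈ 0.212121, d = −0.75 ln(1 − 0.282828) = 0.249330 ≈ 0.249.

d(X,Y) = 0.559, d(X,Z) = 0.497, d(Y,Z) = 0.249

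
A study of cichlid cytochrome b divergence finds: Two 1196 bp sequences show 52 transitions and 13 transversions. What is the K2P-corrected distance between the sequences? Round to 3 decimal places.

P = 52/1196 ≈ 0.043478 and Q = 13/1196 ≈ 0.01087.
Under the Kimura two-parameter model, d = −½ ln(1 − 2P − Q) − ¼ ln(1 − 2Q).
1 − 2P − Q = 0.902174, giving −½ ln(0.902174) = 0.051474.
1 − 2Q = 0.97826, giving −¼ ln(0.97826) = 0.005495.
d = 0.051474 + 0.005495 = 0.056969.

0.057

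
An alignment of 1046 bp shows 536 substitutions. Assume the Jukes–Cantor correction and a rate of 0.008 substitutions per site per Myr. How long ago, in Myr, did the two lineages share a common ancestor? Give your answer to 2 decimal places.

p = 536/1046 ≈ 0.512428.
d = −(3/4) ln(1 − 4p/3) = −0.75 ln(1 − 0.683237) = −0.75 ln(0.316763)
  = −0.75 × (-1.149601) = 0.862201 substitutions/site.
Under a molecular clock d = 2μt, so t = d/(2μ) = 0.862201 / (2 × 0.008) = 53.89 Myr.

53.89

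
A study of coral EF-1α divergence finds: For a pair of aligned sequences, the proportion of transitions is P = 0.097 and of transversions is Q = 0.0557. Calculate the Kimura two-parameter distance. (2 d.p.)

0.17

Under the Kimura two-parameter model, d = −½ ln(1 − 2P − Q) − ¼ ln(1 − 2Q).
1 − 2P − Q = 0.7503, giving −½ ln(0.7503) = 0.143641.
1 − 2Q = 0.8886, giving −¼ ln(0.8886) = 0.029527.
d = 0.143641 + 0.029527 = 0.173168.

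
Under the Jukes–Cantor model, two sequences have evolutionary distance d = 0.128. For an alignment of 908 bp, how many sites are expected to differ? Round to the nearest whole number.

107

Invert JC69: p = (3/4)(1 − e^(−4d/3)) = 0.75 × (1 − e^(-0.170667)) = 0.75 × (1 − 0.843102) = 0.117674.
Expected differing sites = pL ≈ 0.117674 × 908 = 106.847992 ≈ 107.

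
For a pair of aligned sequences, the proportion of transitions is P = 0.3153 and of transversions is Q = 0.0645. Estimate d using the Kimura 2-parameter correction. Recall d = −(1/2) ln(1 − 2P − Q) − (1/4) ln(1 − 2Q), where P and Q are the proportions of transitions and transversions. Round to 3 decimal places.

Under the Kimura two-parameter model, d = −½ ln(1 − 2P − Q) − ¼ ln(1 − 2Q).
1 − 2P − Q = 0.3049, giving −½ ln(0.3049) = 0.593886.
1 − 2Q = 0.871, giving −¼ ln(0.871) = 0.034528.
d = 0.593886 + 0.034528 = 0.628414.

0.628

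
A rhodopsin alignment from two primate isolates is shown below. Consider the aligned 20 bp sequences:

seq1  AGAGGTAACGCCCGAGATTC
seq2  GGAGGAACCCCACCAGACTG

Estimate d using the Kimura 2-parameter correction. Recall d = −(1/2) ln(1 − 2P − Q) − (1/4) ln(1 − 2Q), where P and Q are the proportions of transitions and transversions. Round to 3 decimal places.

0.576

Of 20 sites, 2 differences are transitions and 6 are transversions, so P = 2/20 = 0.1 and Q = 6/20 = 0.3.
Under the Kimura two-parameter model, d = −½ ln(1 − 2P − Q) − ¼ ln(1 − 2Q).
1 − 2P − Q = 0.5, giving −½ ln(0.5) = 0.346574.
1 − 2Q = 0.4, giving −¼ ln(0.4) = 0.229073.
d = 0.346574 + 0.229073 = 0.575647.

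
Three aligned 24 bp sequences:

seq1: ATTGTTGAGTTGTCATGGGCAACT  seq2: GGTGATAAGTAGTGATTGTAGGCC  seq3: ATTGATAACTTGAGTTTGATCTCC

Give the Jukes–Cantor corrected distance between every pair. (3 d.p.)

seq1–seq2: 12/24 sites differ → p = 0.5, d = −0.75 ln(1 − 0.666667) = 0.823960 ≈ 0.824.
seq1–seq3: 12/24 sites differ → p = 0.5, d = −0.75 ln(1 − 0.666667) = 0.823960 ≈ 0.824.
seq2–seq3: 10/24 sites differ → p ≈ 0.416667, d = −0.75 ln(1 − 0.555556) = 0.608198 ≈ 0.608.

d(seq1,seq2) = 0.824, d(seq1,seq3) = 0.824, d(seq2,seq3) = 0.608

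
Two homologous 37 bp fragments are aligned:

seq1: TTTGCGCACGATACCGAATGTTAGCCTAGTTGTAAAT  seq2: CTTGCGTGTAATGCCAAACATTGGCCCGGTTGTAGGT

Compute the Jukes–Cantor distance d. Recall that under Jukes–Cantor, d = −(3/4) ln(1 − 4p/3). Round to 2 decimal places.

0.53

The sequences differ at 14 of 37 sites, so p = 14/37 ≈ 0.378378.
d = −(3/4) ln(1 − 4p/3) = −0.75 ln(1 − 0.504504) = −0.75 ln(0.495496)
  = −0.75 × (-0.702196) = 0.526647 substitutions/site.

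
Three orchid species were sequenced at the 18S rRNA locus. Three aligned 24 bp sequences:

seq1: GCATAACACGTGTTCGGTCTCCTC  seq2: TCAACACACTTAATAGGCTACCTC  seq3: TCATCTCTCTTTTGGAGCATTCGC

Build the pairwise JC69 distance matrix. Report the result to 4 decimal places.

d(seq1,seq2) = 0.6082, d(seq1,seq3) = 0.9607, d(seq2,seq3) = 0.8240

seq1–seq2: 10/24 sites differ → p ≈ 0.416667, d = −0.75 ln(1 − 0.555556) = 0.608198 ≈ 0.6082.
seq1–seq3: 13/24 sites differ → p ≈ 0.541667, d = −0.75 ln(1 − 0.722223) = 0.960702 ≈ 0.9607.
seq2–seq3: 12/24 sites differ → p = 0.5, d = −0.75 ln(1 − 0.666667) = 0.823960 ≈ 0.8240.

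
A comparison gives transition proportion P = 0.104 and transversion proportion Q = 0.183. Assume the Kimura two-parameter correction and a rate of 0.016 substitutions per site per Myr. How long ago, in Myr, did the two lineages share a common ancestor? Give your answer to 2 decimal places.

Under the Kimura two-parameter model, d = −½ ln(1 − 2P − Q) − ¼ ln(1 − 2Q).
1 − 2P − Q = 0.609, giving −½ ln(0.609) = 0.247969.
1 − 2Q = 0.634, giving −¼ ln(0.634) = 0.113927.
d = 0.247969 + 0.113927 = 0.361896.
Under a molecular clock d = 2μt, so t = d/(2μ) = 0.361896 / (2 × 0.016) = 11.31 Myr.

11.31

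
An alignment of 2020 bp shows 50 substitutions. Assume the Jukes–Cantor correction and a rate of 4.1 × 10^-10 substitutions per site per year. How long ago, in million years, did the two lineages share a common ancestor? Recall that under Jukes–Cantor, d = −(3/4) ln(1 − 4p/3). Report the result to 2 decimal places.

30.70

p = 50/2020 ≈ 0.024752.
d = −(3/4) ln(1 − 4p/3) = −0.75 ln(1 − 0.033003) = −0.75 ln(0.966997)
  = −0.75 × (-0.033560) = 0.025170 substitutions/site.
Under a molecular clock d = 2μt, so t = d/(2μ) = 0.025170 / (2 × 4.1 × 10^-10) = 30.70 million years.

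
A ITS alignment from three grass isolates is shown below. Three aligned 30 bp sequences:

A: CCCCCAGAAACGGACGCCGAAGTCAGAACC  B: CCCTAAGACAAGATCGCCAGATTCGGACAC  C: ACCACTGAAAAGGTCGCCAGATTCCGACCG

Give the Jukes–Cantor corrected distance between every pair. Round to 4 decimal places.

d(A,B) = 0.5716, d(A,C) = 0.5034, d(B,C) = 0.3831

A–B: 12/30 sites differ → p = 0.4, d = −0.75 ln(1 − 0.533333) = 0.571605 ≈ 0.5716.
A–C: 11/30 sites differ → p ≈ 0.366667, d = −0.75 ln(1 − 0.488889) = 0.503376 ≈ 0.5034.
B–C: 9/30 sites differ → p = 0.3, d = −0.75 ln(1 − 0.4) = 0.383119 ≈ 0.3831.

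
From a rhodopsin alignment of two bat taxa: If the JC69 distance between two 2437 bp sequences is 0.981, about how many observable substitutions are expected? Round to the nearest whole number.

1334

Invert JC69: p = (3/4)(1 − e^(−4d/3)) = 0.75 × (1 − e^(-1.308)) = 0.75 × (1 − 0.270360) = 0.547230.
Expected differing sites = pL ≈ 0.547230 × 2437 = 1333.59951 ≈ 1334.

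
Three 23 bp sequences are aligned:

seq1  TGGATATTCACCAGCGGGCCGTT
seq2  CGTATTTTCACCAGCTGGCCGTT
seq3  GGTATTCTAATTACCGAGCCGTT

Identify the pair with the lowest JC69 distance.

seq1–seq2: 4/23 differ, p = 0.174, d = 0.198.
seq1–seq3: 9/23 differ, p = 0.391, d = 0.553.
seq2–seq3: 8/23 differ, p = 0.348, d = 0.467.
The smallest distance is between seq1 and seq2.

seq1 and seq2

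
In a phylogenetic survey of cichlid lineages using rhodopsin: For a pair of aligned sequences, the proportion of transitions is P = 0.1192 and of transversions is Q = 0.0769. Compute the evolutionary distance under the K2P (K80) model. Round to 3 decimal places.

0.231

Under the Kimura two-parameter model, d = −½ ln(1 − 2P − Q) − ¼ ln(1 − 2Q).
1 − 2P − Q = 0.6847, giving −½ ln(0.6847) = 0.189387.
1 − 2Q = 0.8462, giving −¼ ln(0.8462) = 0.041750.
d = 0.189387 + 0.041750 = 0.231137.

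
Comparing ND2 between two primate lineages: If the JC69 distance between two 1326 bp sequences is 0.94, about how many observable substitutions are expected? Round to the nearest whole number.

711

Invert JC69: p = (3/4)(1 − e^(−4d/3)) = 0.75 × (1 − e^(-1.253333)) = 0.75 × (1 − 0.285551) = 0.535837.
Expected differing sites = pL ≈ 0.535837 × 1326 = 710.519862 ≈ 711.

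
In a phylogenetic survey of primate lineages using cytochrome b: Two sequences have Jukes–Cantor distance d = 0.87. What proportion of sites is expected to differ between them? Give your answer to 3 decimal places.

0.515

p = (3/4)(1 − e^(−4d/3)) = 0.75 × (1 − e^(-1.16)) = 0.75 × (1 − 0.313486) = 0.514886.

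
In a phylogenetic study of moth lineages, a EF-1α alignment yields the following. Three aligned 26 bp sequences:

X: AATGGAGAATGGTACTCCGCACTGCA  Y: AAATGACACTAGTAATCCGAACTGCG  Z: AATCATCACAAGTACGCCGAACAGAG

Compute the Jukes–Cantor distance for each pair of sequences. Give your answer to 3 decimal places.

X–Y: 8/26 sites differ → p ≈ 0.307692, d = −0.75 ln(1 − 0.410256) = 0.396050 ≈ 0.396.
X–Z: 12/26 sites differ → p ≈ 0.461538, d = −0.75 ln(1 − 0.615384) = 0.716632 ≈ 0.717.
Y–Z: 9/26 sites differ → p ≈ 0.346154, d = −0.75 ln(1 − 0.461539) = 0.464280 ≈ 0.464.

d(X,Y) = 0.396, d(X,Z) = 0.717, d(Y,Z) = 0.464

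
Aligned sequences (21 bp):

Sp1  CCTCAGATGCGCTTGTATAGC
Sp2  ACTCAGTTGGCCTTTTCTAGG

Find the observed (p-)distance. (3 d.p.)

The sequences differ at 7 of 21 positions (sites 1, 7, 10, 11, 15, 17, 21).
p = 7/21 = 0.333333… ≈ 0.333 (to 3 d.p.).

0.333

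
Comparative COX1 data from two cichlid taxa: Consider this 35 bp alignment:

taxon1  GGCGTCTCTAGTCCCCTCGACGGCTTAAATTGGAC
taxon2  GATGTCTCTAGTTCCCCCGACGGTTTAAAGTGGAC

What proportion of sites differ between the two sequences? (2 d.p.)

0.17

The sequences differ at 6 of 35 positions (sites 2, 3, 13, 17, 24, 30).
p = 6/35 = 0.171428… ≈ 0.17 (to 2 d.p.).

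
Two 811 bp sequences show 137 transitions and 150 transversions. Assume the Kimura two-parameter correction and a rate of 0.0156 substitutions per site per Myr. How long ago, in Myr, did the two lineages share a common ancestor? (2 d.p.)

15.56

P = 137/811 ≈ 0.168927 and Q = 150/811 ≈ 0.184957.
Under the Kimura two-parameter model, d = −½ ln(1 − 2P − Q) − ¼ ln(1 − 2Q).
1 − 2P − Q = 0.477189, giving −½ ln(0.477189) = 0.369921.
1 − 2Q = 0.630086, giving −¼ ln(0.630086) = 0.115475.
d = 0.369921 + 0.115475 = 0.485396.
Under a molecular clock d = 2μt, so t = d/(2μ) = 0.485396 / (2 × 0.0156) = 15.56 Myr.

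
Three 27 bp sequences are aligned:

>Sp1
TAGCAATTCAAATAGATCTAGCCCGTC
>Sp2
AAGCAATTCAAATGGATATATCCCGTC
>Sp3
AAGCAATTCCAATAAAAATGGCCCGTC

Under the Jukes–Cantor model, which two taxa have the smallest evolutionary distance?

Sp1 and Sp2

Sp1–Sp2: 4/27 differ, p = 0.148, d = 0.165.
Sp1–Sp3: 6/27 differ, p = 0.222, d = 0.264.
Sp2–Sp3: 6/27 differ, p = 0.222, d = 0.264.
The smallest distance is between Sp1 and Sp2.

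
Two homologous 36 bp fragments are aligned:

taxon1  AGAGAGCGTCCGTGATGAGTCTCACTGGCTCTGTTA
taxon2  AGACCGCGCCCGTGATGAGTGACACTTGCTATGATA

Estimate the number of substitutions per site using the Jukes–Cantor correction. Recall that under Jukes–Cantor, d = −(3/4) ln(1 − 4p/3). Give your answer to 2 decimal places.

0.26

The sequences differ at 8 of 36 sites (4, 5, 9, 21, 22, 27, 31, 34), so p = 8/36 ≈ 0.222222.
d = −(3/4) ln(1 − 4p/3) = −0.75 ln(1 − 0.296296) = −0.75 ln(0.703704)
  = −0.75 × (-0.351397) = 0.263548 substitutions/site.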